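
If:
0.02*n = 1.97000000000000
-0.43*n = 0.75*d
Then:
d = -56.47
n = 98.50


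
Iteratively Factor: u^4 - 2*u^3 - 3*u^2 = (u)*(u^3 - 2*u^2 - 3*u) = u*(u - 3)*(u^2 + u) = u*(u - 3)*(u + 1)*(u)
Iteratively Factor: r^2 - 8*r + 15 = (r - 5)*(r - 3)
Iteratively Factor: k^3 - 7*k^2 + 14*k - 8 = (k - 2)*(k^2 - 5*k + 4) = (k - 4)*(k - 2)*(k - 1)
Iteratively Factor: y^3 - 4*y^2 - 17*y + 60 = (y + 4)*(y^2 - 8*y + 15) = (y - 5)*(y + 4)*(y - 3)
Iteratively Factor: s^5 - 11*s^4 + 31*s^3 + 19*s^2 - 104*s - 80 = (s + 1)*(s^4 - 12*s^3 + 43*s^2 - 24*s - 80) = (s - 4)*(s + 1)*(s^3 - 8*s^2 + 11*s + 20) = (s - 4)*(s + 1)^2*(s^2 - 9*s + 20) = (s - 4)^2*(s + 1)^2*(s - 5)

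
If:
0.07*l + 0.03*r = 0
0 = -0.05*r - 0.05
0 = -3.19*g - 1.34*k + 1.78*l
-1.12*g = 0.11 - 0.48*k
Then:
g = 0.07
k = 0.40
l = 0.43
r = -1.00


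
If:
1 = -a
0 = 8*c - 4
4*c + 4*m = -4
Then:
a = -1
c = 1/2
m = -3/2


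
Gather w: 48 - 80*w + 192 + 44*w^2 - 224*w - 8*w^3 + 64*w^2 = -8*w^3 + 108*w^2 - 304*w + 240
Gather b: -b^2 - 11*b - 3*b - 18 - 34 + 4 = -b^2 - 14*b - 48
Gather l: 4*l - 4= 4*l - 4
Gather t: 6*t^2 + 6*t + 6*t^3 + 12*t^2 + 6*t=6*t^3 + 18*t^2 + 12*t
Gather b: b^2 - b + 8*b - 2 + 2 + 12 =b^2 + 7*b + 12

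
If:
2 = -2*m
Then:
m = -1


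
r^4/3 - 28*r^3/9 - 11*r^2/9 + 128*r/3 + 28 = (r/3 + 1)*(r - 7)*(r - 6)*(r + 2/3)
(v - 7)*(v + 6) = v^2 - v - 42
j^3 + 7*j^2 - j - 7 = (j - 1)*(j + 1)*(j + 7)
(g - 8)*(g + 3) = g^2 - 5*g - 24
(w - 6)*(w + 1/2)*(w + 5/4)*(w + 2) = w^4 - 9*w^3/4 - 147*w^2/8 - 47*w/2 - 15/2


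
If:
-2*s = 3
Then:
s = -3/2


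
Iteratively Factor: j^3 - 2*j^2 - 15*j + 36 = (j - 3)*(j^2 + j - 12) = (j - 3)*(j + 4)*(j - 3)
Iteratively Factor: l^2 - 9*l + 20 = (l - 5)*(l - 4)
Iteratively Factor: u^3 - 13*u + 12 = (u - 1)*(u^2 + u - 12) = (u - 1)*(u + 4)*(u - 3)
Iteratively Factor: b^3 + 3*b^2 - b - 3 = (b + 1)*(b^2 + 2*b - 3) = (b - 1)*(b + 1)*(b + 3)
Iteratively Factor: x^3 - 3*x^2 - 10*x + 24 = (x + 3)*(x^2 - 6*x + 8) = (x - 4)*(x + 3)*(x - 2)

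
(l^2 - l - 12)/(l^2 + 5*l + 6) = (l - 4)/(l + 2)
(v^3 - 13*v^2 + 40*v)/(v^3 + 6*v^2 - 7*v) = (v^2 - 13*v + 40)/(v^2 + 6*v - 7)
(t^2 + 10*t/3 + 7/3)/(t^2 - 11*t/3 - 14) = (t + 1)/(t - 6)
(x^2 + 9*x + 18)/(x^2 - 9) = (x + 6)/(x - 3)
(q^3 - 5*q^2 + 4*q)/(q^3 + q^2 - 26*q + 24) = q/(q + 6)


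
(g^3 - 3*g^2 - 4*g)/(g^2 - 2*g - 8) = g*(g + 1)/(g + 2)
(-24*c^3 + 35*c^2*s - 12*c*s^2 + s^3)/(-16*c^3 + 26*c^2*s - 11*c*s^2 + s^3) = (-3*c + s)/(-2*c + s)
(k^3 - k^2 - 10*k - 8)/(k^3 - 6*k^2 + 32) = (k + 1)/(k - 4)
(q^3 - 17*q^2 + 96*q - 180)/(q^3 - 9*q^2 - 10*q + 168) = (q^2 - 11*q + 30)/(q^2 - 3*q - 28)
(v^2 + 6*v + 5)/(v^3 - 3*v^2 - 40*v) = (v + 1)/(v*(v - 8))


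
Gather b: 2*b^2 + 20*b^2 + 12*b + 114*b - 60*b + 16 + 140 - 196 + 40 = 22*b^2 + 66*b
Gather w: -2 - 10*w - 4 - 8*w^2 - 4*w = -8*w^2 - 14*w - 6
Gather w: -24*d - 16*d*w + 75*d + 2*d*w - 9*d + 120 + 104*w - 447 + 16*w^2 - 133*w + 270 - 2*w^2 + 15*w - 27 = 42*d + 14*w^2 + w*(-14*d - 14) - 84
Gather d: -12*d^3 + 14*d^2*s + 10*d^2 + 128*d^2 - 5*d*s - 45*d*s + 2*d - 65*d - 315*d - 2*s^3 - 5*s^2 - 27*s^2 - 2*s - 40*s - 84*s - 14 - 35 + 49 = -12*d^3 + d^2*(14*s + 138) + d*(-50*s - 378) - 2*s^3 - 32*s^2 - 126*s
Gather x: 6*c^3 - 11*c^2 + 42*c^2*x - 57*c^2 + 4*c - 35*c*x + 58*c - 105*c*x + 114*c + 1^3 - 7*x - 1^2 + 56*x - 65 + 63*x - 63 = 6*c^3 - 68*c^2 + 176*c + x*(42*c^2 - 140*c + 112) - 128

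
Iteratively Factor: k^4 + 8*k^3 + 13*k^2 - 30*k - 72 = (k + 4)*(k^3 + 4*k^2 - 3*k - 18) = (k + 3)*(k + 4)*(k^2 + k - 6) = (k - 2)*(k + 3)*(k + 4)*(k + 3)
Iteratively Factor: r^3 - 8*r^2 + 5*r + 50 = (r + 2)*(r^2 - 10*r + 25) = (r - 5)*(r + 2)*(r - 5)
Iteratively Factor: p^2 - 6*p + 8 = (p - 4)*(p - 2)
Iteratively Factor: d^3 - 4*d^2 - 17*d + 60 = (d + 4)*(d^2 - 8*d + 15) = (d - 3)*(d + 4)*(d - 5)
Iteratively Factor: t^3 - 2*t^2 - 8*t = (t + 2)*(t^2 - 4*t) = t*(t + 2)*(t - 4)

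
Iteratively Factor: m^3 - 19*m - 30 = (m + 2)*(m^2 - 2*m - 15) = (m - 5)*(m + 2)*(m + 3)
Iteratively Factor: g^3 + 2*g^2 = (g + 2)*(g^2) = g*(g + 2)*(g)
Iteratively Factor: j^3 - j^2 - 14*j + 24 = (j - 3)*(j^2 + 2*j - 8) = (j - 3)*(j - 2)*(j + 4)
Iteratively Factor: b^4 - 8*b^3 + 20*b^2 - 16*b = (b - 2)*(b^3 - 6*b^2 + 8*b) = b*(b - 2)*(b^2 - 6*b + 8) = b*(b - 2)^2*(b - 4)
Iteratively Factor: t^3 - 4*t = (t)*(t^2 - 4) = t*(t - 2)*(t + 2)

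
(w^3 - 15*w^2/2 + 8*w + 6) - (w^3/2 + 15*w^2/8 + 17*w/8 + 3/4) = w^3/2 - 75*w^2/8 + 47*w/8 + 21/4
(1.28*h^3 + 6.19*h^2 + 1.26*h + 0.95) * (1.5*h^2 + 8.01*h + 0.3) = 1.92*h^5 + 19.5378*h^4 + 51.8559*h^3 + 13.3746*h^2 + 7.9875*h + 0.285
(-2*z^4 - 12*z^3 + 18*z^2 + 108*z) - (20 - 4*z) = -2*z^4 - 12*z^3 + 18*z^2 + 112*z - 20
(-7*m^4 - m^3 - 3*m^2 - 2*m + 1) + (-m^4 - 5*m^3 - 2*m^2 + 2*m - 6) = -8*m^4 - 6*m^3 - 5*m^2 - 5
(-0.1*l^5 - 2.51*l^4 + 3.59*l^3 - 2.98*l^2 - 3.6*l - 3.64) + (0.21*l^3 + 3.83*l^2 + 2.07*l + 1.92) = -0.1*l^5 - 2.51*l^4 + 3.8*l^3 + 0.85*l^2 - 1.53*l - 1.72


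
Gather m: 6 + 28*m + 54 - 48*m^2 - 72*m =-48*m^2 - 44*m + 60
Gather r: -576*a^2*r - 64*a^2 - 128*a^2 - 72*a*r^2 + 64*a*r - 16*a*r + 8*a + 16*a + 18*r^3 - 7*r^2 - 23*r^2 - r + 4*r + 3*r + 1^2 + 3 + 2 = -192*a^2 + 24*a + 18*r^3 + r^2*(-72*a - 30) + r*(-576*a^2 + 48*a + 6) + 6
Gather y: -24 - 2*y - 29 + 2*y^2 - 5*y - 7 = 2*y^2 - 7*y - 60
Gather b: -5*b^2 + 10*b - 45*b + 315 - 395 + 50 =-5*b^2 - 35*b - 30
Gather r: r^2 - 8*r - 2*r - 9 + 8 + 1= r^2 - 10*r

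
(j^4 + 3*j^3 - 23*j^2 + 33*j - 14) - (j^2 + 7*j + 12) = j^4 + 3*j^3 - 24*j^2 + 26*j - 26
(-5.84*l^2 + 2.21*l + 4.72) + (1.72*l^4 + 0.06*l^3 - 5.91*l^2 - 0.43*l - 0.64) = 1.72*l^4 + 0.06*l^3 - 11.75*l^2 + 1.78*l + 4.08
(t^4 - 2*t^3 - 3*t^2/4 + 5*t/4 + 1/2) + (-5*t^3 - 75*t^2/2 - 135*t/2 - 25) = t^4 - 7*t^3 - 153*t^2/4 - 265*t/4 - 49/2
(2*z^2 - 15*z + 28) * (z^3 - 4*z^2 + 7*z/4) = 2*z^5 - 23*z^4 + 183*z^3/2 - 553*z^2/4 + 49*z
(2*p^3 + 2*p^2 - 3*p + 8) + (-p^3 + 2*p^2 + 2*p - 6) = p^3 + 4*p^2 - p + 2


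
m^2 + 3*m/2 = m*(m + 3/2)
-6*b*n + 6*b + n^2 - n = (-6*b + n)*(n - 1)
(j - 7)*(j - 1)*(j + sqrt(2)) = j^3 - 8*j^2 + sqrt(2)*j^2 - 8*sqrt(2)*j + 7*j + 7*sqrt(2)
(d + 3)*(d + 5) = d^2 + 8*d + 15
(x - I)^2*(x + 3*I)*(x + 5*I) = x^4 + 6*I*x^3 + 22*I*x + 15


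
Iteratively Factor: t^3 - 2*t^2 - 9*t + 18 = (t + 3)*(t^2 - 5*t + 6) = (t - 3)*(t + 3)*(t - 2)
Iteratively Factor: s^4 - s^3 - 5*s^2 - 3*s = (s + 1)*(s^3 - 2*s^2 - 3*s) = (s - 3)*(s + 1)*(s^2 + s) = (s - 3)*(s + 1)^2*(s)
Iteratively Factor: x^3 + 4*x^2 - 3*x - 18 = (x - 2)*(x^2 + 6*x + 9) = (x - 2)*(x + 3)*(x + 3)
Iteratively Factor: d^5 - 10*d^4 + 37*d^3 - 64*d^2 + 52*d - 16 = (d - 2)*(d^4 - 8*d^3 + 21*d^2 - 22*d + 8) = (d - 2)*(d - 1)*(d^3 - 7*d^2 + 14*d - 8) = (d - 4)*(d - 2)*(d - 1)*(d^2 - 3*d + 2) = (d - 4)*(d - 2)*(d - 1)^2*(d - 2)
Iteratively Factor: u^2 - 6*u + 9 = (u - 3)*(u - 3)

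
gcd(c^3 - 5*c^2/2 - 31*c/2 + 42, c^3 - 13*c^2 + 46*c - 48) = c - 3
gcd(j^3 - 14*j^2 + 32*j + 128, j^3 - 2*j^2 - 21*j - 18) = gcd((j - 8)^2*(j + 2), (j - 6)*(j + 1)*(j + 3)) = 1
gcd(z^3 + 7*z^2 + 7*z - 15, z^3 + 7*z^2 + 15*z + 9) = z + 3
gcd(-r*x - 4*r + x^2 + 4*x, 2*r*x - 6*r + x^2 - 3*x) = 1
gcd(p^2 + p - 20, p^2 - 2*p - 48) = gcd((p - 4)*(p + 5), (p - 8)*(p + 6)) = 1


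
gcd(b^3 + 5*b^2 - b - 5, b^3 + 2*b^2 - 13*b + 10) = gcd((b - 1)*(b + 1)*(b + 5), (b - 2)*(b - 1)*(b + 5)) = b^2 + 4*b - 5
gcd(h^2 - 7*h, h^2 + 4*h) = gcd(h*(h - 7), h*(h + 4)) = h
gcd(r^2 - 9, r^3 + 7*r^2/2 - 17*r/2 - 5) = 1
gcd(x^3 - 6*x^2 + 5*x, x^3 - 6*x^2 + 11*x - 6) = x - 1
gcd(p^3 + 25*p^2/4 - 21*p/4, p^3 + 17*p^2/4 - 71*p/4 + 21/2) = p^2 + 25*p/4 - 21/4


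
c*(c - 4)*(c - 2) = c^3 - 6*c^2 + 8*c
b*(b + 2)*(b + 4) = b^3 + 6*b^2 + 8*b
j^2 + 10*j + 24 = (j + 4)*(j + 6)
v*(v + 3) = v^2 + 3*v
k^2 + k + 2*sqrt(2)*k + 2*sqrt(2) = (k + 1)*(k + 2*sqrt(2))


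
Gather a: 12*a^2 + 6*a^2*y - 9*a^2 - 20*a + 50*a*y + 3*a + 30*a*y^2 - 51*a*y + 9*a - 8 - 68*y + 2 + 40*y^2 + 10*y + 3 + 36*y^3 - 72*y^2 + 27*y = a^2*(6*y + 3) + a*(30*y^2 - y - 8) + 36*y^3 - 32*y^2 - 31*y - 3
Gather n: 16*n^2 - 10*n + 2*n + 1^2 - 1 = 16*n^2 - 8*n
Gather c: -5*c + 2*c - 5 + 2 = -3*c - 3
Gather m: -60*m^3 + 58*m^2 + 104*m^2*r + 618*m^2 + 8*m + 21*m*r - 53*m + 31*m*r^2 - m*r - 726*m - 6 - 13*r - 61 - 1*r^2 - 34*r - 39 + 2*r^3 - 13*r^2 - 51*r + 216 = -60*m^3 + m^2*(104*r + 676) + m*(31*r^2 + 20*r - 771) + 2*r^3 - 14*r^2 - 98*r + 110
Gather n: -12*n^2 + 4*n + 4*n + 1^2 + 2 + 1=-12*n^2 + 8*n + 4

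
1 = 1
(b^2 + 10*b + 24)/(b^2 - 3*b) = (b^2 + 10*b + 24)/(b*(b - 3))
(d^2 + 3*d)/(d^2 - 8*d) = (d + 3)/(d - 8)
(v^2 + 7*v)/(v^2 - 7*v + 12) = v*(v + 7)/(v^2 - 7*v + 12)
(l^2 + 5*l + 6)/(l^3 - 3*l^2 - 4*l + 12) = (l + 3)/(l^2 - 5*l + 6)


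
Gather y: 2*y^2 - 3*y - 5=2*y^2 - 3*y - 5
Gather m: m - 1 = m - 1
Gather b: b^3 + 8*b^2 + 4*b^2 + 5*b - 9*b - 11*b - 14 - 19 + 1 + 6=b^3 + 12*b^2 - 15*b - 26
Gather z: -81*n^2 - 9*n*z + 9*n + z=-81*n^2 + 9*n + z*(1 - 9*n)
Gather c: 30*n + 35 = 30*n + 35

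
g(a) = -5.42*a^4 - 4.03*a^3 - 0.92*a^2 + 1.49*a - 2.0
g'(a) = -21.68*a^3 - 12.09*a^2 - 1.84*a + 1.49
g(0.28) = -1.78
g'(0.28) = -0.45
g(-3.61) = -750.28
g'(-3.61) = 870.53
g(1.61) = -55.22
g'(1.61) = -123.29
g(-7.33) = -14121.63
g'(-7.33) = 7903.69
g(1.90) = -100.77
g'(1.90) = -194.35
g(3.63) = -1142.56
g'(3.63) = -1201.50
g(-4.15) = -1343.64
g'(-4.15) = 1350.45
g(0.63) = -3.29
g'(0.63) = -9.89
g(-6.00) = -6197.90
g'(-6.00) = 4260.17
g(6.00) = -7920.98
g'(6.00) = -5127.67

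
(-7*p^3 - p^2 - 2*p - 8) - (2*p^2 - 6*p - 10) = -7*p^3 - 3*p^2 + 4*p + 2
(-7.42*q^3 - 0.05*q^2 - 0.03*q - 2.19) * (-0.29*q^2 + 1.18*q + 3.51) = 2.1518*q^5 - 8.7411*q^4 - 26.0945*q^3 + 0.4242*q^2 - 2.6895*q - 7.6869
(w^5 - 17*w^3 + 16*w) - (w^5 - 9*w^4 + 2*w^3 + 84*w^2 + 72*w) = 9*w^4 - 19*w^3 - 84*w^2 - 56*w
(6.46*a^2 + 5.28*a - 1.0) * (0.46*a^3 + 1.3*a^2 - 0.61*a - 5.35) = 2.9716*a^5 + 10.8268*a^4 + 2.4634*a^3 - 39.0818*a^2 - 27.638*a + 5.35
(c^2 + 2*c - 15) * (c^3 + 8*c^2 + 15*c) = c^5 + 10*c^4 + 16*c^3 - 90*c^2 - 225*c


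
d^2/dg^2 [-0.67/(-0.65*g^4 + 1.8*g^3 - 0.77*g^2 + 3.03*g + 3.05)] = ((-5.226*g^2 + 7.236*g - 1.0318)*(-0.65*g^4 + 1.8*g^3 - 0.77*g^2 + 3.03*g + 3.05) - 0.67*(2.6*g^3 - 5.4*g^2 + 1.54*g - 3.03)*(5.2*g^3 - 10.8*g^2 + 3.08*g - 6.06))/(-0.65*g^4 + 1.8*g^3 - 0.77*g^2 + 3.03*g + 3.05)^3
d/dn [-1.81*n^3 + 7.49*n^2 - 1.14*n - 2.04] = -5.43*n^2 + 14.98*n - 1.14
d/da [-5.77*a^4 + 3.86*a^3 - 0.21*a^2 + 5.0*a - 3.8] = -23.08*a^3 + 11.58*a^2 - 0.42*a + 5.0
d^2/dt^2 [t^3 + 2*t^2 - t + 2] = 6*t + 4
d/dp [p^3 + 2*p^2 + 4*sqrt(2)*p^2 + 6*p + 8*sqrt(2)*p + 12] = 3*p^2 + 4*p + 8*sqrt(2)*p + 6 + 8*sqrt(2)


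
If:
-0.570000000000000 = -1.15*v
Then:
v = 0.50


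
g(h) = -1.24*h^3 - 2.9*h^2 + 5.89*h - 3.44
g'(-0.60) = 8.03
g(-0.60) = -7.75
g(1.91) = -11.41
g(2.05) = -14.24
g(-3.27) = -10.35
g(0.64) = -1.18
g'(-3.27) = -14.92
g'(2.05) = -21.63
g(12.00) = -2493.08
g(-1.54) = -14.86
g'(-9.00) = -243.23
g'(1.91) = -18.76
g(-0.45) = -6.56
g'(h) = -3.72*h^2 - 5.8*h + 5.89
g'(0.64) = 0.65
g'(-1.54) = 6.00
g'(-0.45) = 7.75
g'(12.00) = -599.39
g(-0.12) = -4.19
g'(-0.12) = 6.53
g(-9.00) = 612.61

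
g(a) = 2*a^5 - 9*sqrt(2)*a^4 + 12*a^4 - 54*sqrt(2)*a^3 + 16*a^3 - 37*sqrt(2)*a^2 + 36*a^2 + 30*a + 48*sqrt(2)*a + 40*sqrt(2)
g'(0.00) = 97.88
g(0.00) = 56.57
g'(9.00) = 48622.08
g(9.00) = 68929.28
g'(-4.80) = 1712.43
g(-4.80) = 404.26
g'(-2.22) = -447.43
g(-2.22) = 293.77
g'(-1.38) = -158.03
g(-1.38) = 36.40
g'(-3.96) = 27.14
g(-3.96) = 1035.08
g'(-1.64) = -250.48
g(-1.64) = 89.42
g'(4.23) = -299.50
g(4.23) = -1915.07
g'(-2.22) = -447.43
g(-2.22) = 293.77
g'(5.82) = 4672.86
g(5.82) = 692.41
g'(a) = 10*a^4 - 36*sqrt(2)*a^3 + 48*a^3 - 162*sqrt(2)*a^2 + 48*a^2 - 74*sqrt(2)*a + 72*a + 30 + 48*sqrt(2)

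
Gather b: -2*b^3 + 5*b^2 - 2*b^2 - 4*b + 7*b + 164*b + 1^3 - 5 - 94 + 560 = -2*b^3 + 3*b^2 + 167*b + 462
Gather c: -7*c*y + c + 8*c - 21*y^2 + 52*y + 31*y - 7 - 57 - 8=c*(9 - 7*y) - 21*y^2 + 83*y - 72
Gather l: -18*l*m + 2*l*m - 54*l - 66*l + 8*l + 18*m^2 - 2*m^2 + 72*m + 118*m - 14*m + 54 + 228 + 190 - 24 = l*(-16*m - 112) + 16*m^2 + 176*m + 448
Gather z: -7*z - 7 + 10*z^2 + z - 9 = 10*z^2 - 6*z - 16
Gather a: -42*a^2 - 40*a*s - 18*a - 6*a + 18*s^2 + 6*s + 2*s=-42*a^2 + a*(-40*s - 24) + 18*s^2 + 8*s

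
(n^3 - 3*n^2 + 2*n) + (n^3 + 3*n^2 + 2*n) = 2*n^3 + 4*n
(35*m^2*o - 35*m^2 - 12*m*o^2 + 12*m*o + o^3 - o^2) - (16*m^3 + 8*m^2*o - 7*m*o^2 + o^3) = -16*m^3 + 27*m^2*o - 35*m^2 - 5*m*o^2 + 12*m*o - o^2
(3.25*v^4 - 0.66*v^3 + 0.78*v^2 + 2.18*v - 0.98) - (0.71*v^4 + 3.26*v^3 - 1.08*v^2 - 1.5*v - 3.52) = 2.54*v^4 - 3.92*v^3 + 1.86*v^2 + 3.68*v + 2.54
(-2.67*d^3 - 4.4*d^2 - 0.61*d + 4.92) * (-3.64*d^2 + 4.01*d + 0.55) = 9.7188*d^5 + 5.3093*d^4 - 16.8921*d^3 - 22.7749*d^2 + 19.3937*d + 2.706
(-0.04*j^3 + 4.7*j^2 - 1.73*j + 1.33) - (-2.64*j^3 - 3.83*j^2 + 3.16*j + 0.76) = 2.6*j^3 + 8.53*j^2 - 4.89*j + 0.57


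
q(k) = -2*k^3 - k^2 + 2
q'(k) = -6*k^2 - 2*k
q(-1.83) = 10.91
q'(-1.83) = -16.43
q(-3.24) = 59.53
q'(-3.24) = -56.51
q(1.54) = -7.68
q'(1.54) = -17.31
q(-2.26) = 19.98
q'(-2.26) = -26.13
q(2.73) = -46.15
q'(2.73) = -50.18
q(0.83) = 0.17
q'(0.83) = -5.79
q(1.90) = -15.33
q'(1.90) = -25.46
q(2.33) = -28.73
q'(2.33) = -37.23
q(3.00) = -61.00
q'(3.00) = -60.00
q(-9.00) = 1379.00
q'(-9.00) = -468.00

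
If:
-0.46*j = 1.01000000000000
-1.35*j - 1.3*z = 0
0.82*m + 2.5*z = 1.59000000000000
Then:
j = -2.20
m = -5.01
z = 2.28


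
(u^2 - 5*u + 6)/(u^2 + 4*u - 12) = (u - 3)/(u + 6)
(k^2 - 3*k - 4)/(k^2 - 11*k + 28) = (k + 1)/(k - 7)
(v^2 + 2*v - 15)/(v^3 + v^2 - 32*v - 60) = (v - 3)/(v^2 - 4*v - 12)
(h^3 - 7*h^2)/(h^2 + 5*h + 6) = h^2*(h - 7)/(h^2 + 5*h + 6)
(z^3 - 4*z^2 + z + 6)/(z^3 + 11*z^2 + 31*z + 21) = (z^2 - 5*z + 6)/(z^2 + 10*z + 21)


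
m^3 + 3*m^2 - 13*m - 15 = (m - 3)*(m + 1)*(m + 5)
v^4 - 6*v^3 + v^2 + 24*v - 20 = (v - 5)*(v - 2)*(v - 1)*(v + 2)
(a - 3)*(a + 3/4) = a^2 - 9*a/4 - 9/4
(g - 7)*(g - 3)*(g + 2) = g^3 - 8*g^2 + g + 42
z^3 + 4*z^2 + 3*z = z*(z + 1)*(z + 3)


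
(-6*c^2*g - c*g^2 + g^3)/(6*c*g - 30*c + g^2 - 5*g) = g*(-6*c^2 - c*g + g^2)/(6*c*g - 30*c + g^2 - 5*g)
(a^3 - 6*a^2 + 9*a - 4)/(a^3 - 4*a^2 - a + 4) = (a - 1)/(a + 1)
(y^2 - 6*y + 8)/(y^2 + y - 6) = (y - 4)/(y + 3)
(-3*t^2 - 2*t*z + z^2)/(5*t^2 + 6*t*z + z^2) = (-3*t + z)/(5*t + z)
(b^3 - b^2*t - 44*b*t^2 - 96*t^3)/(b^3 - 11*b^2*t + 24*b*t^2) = (-b^2 - 7*b*t - 12*t^2)/(b*(-b + 3*t))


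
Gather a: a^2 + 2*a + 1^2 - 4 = a^2 + 2*a - 3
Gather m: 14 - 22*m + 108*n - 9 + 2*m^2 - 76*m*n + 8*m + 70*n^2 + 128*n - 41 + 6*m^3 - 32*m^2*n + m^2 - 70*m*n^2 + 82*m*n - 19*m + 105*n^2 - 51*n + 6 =6*m^3 + m^2*(3 - 32*n) + m*(-70*n^2 + 6*n - 33) + 175*n^2 + 185*n - 30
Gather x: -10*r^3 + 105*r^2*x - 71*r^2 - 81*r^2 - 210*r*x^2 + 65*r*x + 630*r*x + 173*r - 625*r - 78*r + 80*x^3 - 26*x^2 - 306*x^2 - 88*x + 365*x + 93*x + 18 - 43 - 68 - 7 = -10*r^3 - 152*r^2 - 530*r + 80*x^3 + x^2*(-210*r - 332) + x*(105*r^2 + 695*r + 370) - 100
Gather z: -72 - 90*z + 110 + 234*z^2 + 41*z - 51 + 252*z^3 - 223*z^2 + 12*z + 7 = 252*z^3 + 11*z^2 - 37*z - 6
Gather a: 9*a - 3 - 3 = 9*a - 6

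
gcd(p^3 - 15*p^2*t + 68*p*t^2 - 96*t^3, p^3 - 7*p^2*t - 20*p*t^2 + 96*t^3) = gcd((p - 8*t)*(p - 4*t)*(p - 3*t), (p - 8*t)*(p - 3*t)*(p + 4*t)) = p^2 - 11*p*t + 24*t^2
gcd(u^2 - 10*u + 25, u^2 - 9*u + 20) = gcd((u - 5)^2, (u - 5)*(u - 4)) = u - 5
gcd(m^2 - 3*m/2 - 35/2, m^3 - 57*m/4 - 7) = m + 7/2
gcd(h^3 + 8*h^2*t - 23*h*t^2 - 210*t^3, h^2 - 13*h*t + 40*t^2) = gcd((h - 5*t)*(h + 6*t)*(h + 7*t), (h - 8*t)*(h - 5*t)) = -h + 5*t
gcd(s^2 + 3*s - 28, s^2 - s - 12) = s - 4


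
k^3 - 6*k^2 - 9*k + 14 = (k - 7)*(k - 1)*(k + 2)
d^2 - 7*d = d*(d - 7)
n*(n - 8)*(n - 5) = n^3 - 13*n^2 + 40*n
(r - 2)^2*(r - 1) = r^3 - 5*r^2 + 8*r - 4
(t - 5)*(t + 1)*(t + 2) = t^3 - 2*t^2 - 13*t - 10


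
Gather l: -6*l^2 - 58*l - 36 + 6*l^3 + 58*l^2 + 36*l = 6*l^3 + 52*l^2 - 22*l - 36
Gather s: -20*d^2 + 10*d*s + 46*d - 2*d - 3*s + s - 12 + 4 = -20*d^2 + 44*d + s*(10*d - 2) - 8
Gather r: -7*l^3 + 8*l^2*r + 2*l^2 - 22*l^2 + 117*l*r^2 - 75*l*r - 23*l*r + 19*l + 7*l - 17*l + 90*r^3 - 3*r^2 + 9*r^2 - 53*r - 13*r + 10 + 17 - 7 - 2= -7*l^3 - 20*l^2 + 9*l + 90*r^3 + r^2*(117*l + 6) + r*(8*l^2 - 98*l - 66) + 18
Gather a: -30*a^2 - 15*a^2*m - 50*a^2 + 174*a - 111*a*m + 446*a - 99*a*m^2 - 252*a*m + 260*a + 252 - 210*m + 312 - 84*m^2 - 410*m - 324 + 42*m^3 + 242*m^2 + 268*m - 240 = a^2*(-15*m - 80) + a*(-99*m^2 - 363*m + 880) + 42*m^3 + 158*m^2 - 352*m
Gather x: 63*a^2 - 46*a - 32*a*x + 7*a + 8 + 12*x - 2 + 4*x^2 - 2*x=63*a^2 - 39*a + 4*x^2 + x*(10 - 32*a) + 6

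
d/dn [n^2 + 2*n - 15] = 2*n + 2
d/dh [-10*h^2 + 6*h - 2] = 6 - 20*h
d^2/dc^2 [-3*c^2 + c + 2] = -6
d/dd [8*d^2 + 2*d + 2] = 16*d + 2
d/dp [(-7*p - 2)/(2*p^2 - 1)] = (14*p^2 + 8*p + 7)/(4*p^4 - 4*p^2 + 1)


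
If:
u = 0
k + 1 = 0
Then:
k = -1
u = 0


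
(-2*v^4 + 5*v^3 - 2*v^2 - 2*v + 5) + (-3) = -2*v^4 + 5*v^3 - 2*v^2 - 2*v + 2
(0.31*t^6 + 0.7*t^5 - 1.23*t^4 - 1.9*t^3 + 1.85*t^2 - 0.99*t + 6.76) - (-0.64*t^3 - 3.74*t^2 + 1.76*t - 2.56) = 0.31*t^6 + 0.7*t^5 - 1.23*t^4 - 1.26*t^3 + 5.59*t^2 - 2.75*t + 9.32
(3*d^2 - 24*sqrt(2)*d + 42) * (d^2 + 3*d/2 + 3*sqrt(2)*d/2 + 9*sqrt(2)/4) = 3*d^4 - 39*sqrt(2)*d^3/2 + 9*d^3/2 - 117*sqrt(2)*d^2/4 - 30*d^2 - 45*d + 63*sqrt(2)*d + 189*sqrt(2)/2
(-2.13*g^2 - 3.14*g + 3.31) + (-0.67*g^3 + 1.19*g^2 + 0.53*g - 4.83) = -0.67*g^3 - 0.94*g^2 - 2.61*g - 1.52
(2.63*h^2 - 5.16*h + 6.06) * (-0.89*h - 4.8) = -2.3407*h^3 - 8.0316*h^2 + 19.3746*h - 29.088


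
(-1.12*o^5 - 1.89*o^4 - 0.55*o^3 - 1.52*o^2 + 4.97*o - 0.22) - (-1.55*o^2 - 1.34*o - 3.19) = -1.12*o^5 - 1.89*o^4 - 0.55*o^3 + 0.03*o^2 + 6.31*o + 2.97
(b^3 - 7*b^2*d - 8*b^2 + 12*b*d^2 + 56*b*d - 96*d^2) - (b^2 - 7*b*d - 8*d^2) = b^3 - 7*b^2*d - 9*b^2 + 12*b*d^2 + 63*b*d - 88*d^2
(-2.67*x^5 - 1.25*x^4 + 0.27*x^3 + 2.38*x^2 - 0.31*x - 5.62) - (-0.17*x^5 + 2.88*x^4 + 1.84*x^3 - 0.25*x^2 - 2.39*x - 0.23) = -2.5*x^5 - 4.13*x^4 - 1.57*x^3 + 2.63*x^2 + 2.08*x - 5.39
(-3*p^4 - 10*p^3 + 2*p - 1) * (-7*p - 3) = 21*p^5 + 79*p^4 + 30*p^3 - 14*p^2 + p + 3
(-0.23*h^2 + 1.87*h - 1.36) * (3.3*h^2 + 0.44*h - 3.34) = -0.759*h^4 + 6.0698*h^3 - 2.897*h^2 - 6.8442*h + 4.5424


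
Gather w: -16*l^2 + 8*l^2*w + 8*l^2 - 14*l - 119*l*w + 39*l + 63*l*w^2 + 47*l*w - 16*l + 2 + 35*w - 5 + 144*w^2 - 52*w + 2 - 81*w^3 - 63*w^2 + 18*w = -8*l^2 + 9*l - 81*w^3 + w^2*(63*l + 81) + w*(8*l^2 - 72*l + 1) - 1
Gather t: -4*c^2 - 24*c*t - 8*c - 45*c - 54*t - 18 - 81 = -4*c^2 - 53*c + t*(-24*c - 54) - 99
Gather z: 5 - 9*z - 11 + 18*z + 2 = 9*z - 4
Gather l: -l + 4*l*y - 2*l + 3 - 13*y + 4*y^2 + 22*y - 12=l*(4*y - 3) + 4*y^2 + 9*y - 9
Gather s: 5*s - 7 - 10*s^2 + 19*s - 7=-10*s^2 + 24*s - 14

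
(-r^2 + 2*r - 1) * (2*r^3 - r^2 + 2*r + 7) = -2*r^5 + 5*r^4 - 6*r^3 - 2*r^2 + 12*r - 7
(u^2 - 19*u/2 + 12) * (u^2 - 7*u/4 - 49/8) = u^4 - 45*u^3/4 + 45*u^2/2 + 595*u/16 - 147/2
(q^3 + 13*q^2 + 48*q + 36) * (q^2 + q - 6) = q^5 + 14*q^4 + 55*q^3 + 6*q^2 - 252*q - 216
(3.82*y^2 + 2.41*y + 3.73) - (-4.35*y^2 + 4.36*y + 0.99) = 8.17*y^2 - 1.95*y + 2.74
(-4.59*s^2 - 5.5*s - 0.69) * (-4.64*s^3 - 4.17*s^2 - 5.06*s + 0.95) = 21.2976*s^5 + 44.6603*s^4 + 49.362*s^3 + 26.3468*s^2 - 1.7336*s - 0.6555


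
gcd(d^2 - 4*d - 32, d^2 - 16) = d + 4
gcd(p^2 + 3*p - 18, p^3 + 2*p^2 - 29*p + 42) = p - 3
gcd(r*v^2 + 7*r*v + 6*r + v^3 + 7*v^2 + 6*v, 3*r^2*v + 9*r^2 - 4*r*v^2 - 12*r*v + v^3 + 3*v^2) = 1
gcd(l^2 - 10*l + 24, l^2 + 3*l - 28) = l - 4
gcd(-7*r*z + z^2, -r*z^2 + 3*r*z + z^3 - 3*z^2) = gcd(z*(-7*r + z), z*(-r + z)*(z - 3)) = z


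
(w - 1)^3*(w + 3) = w^4 - 6*w^2 + 8*w - 3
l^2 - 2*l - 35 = (l - 7)*(l + 5)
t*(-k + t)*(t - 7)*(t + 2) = -k*t^3 + 5*k*t^2 + 14*k*t + t^4 - 5*t^3 - 14*t^2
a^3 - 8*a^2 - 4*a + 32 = (a - 8)*(a - 2)*(a + 2)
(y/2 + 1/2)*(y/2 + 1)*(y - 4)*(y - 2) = y^4/4 - 3*y^3/4 - 2*y^2 + 3*y + 4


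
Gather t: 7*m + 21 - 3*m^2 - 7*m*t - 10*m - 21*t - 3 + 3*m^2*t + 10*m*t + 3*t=-3*m^2 - 3*m + t*(3*m^2 + 3*m - 18) + 18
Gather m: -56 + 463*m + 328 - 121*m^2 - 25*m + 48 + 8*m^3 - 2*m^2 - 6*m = 8*m^3 - 123*m^2 + 432*m + 320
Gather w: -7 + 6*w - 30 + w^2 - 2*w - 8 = w^2 + 4*w - 45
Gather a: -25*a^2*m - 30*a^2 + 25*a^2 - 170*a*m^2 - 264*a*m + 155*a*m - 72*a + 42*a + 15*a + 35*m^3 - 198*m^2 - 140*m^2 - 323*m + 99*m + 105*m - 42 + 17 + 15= a^2*(-25*m - 5) + a*(-170*m^2 - 109*m - 15) + 35*m^3 - 338*m^2 - 119*m - 10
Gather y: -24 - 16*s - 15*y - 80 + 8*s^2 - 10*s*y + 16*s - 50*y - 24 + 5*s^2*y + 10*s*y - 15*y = 8*s^2 + y*(5*s^2 - 80) - 128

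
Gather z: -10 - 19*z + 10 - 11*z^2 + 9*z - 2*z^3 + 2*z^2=-2*z^3 - 9*z^2 - 10*z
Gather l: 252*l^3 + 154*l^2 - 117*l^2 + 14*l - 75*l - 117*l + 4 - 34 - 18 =252*l^3 + 37*l^2 - 178*l - 48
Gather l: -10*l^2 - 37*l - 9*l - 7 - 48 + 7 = -10*l^2 - 46*l - 48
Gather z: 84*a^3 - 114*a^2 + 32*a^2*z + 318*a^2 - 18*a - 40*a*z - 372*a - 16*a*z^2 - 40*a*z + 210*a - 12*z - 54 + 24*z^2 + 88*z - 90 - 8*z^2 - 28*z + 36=84*a^3 + 204*a^2 - 180*a + z^2*(16 - 16*a) + z*(32*a^2 - 80*a + 48) - 108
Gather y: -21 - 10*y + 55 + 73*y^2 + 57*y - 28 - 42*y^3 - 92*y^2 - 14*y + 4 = -42*y^3 - 19*y^2 + 33*y + 10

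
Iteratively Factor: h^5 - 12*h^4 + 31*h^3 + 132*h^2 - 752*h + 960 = (h + 4)*(h^4 - 16*h^3 + 95*h^2 - 248*h + 240) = (h - 3)*(h + 4)*(h^3 - 13*h^2 + 56*h - 80) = (h - 5)*(h - 3)*(h + 4)*(h^2 - 8*h + 16) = (h - 5)*(h - 4)*(h - 3)*(h + 4)*(h - 4)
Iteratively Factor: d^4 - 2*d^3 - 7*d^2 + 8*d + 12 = (d - 2)*(d^3 - 7*d - 6) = (d - 3)*(d - 2)*(d^2 + 3*d + 2) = (d - 3)*(d - 2)*(d + 2)*(d + 1)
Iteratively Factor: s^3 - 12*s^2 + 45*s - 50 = (s - 5)*(s^2 - 7*s + 10) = (s - 5)*(s - 2)*(s - 5)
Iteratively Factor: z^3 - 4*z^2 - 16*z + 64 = (z - 4)*(z^2 - 16) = (z - 4)^2*(z + 4)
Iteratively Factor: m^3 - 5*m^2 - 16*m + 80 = (m - 4)*(m^2 - m - 20) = (m - 4)*(m + 4)*(m - 5)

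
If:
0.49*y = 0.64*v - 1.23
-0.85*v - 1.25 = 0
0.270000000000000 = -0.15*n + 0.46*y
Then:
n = -15.39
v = -1.47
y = -4.43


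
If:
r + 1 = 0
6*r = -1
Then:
No Solution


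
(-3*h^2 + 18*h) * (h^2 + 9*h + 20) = -3*h^4 - 9*h^3 + 102*h^2 + 360*h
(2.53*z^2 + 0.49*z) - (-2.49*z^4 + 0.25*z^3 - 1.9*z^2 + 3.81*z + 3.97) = 2.49*z^4 - 0.25*z^3 + 4.43*z^2 - 3.32*z - 3.97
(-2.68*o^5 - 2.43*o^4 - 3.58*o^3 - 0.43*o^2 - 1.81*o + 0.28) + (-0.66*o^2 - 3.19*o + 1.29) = -2.68*o^5 - 2.43*o^4 - 3.58*o^3 - 1.09*o^2 - 5.0*o + 1.57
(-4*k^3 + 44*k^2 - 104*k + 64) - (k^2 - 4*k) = -4*k^3 + 43*k^2 - 100*k + 64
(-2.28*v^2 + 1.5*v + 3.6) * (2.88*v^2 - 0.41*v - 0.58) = -6.5664*v^4 + 5.2548*v^3 + 11.0754*v^2 - 2.346*v - 2.088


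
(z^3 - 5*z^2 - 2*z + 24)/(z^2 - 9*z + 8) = (z^3 - 5*z^2 - 2*z + 24)/(z^2 - 9*z + 8)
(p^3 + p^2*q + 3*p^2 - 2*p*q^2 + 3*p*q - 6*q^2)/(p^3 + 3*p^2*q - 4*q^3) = (p + 3)/(p + 2*q)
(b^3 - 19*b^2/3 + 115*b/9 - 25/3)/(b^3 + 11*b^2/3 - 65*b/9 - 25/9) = (3*b^2 - 14*b + 15)/(3*b^2 + 16*b + 5)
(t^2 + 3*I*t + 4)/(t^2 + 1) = (t + 4*I)/(t + I)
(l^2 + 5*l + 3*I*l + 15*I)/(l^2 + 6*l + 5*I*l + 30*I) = (l^2 + l*(5 + 3*I) + 15*I)/(l^2 + l*(6 + 5*I) + 30*I)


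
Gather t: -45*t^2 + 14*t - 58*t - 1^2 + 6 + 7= -45*t^2 - 44*t + 12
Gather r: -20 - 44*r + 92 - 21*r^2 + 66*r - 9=-21*r^2 + 22*r + 63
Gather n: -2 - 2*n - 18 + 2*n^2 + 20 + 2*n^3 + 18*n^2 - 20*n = 2*n^3 + 20*n^2 - 22*n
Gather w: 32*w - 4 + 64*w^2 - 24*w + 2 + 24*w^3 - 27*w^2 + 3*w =24*w^3 + 37*w^2 + 11*w - 2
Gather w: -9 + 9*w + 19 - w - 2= 8*w + 8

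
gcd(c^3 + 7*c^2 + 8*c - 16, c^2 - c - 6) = 1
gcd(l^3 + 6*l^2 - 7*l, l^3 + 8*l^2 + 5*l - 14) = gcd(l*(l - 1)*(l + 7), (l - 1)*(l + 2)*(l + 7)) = l^2 + 6*l - 7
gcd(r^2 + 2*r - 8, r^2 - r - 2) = r - 2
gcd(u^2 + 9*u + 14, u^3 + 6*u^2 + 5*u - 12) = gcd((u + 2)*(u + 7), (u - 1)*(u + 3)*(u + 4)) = 1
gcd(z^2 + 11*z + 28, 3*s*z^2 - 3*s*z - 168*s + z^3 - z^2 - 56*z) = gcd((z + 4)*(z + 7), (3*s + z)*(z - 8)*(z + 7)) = z + 7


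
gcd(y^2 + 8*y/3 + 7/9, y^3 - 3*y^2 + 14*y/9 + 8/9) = y + 1/3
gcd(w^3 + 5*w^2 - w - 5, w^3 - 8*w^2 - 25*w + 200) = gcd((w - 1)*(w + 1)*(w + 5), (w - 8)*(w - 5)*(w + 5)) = w + 5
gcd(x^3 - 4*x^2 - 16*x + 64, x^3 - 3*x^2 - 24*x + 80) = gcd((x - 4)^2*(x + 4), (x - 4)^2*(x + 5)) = x^2 - 8*x + 16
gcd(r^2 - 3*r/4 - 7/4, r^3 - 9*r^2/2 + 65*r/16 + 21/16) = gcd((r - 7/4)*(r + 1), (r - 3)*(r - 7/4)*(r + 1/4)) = r - 7/4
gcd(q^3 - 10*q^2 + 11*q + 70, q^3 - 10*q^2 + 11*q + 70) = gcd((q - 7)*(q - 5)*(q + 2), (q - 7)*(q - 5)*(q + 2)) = q^3 - 10*q^2 + 11*q + 70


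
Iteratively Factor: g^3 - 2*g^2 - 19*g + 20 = (g + 4)*(g^2 - 6*g + 5) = (g - 1)*(g + 4)*(g - 5)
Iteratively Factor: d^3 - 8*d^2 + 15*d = (d - 5)*(d^2 - 3*d) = (d - 5)*(d - 3)*(d)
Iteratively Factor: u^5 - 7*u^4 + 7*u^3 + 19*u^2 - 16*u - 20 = (u + 1)*(u^4 - 8*u^3 + 15*u^2 + 4*u - 20) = (u + 1)^2*(u^3 - 9*u^2 + 24*u - 20) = (u - 2)*(u + 1)^2*(u^2 - 7*u + 10) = (u - 2)^2*(u + 1)^2*(u - 5)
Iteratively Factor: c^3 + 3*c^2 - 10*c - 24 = (c - 3)*(c^2 + 6*c + 8) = (c - 3)*(c + 4)*(c + 2)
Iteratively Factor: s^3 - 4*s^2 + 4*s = (s - 2)*(s^2 - 2*s) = s*(s - 2)*(s - 2)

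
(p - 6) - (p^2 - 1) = -p^2 + p - 5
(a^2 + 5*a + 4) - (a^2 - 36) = 5*a + 40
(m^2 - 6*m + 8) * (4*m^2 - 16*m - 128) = 4*m^4 - 40*m^3 + 640*m - 1024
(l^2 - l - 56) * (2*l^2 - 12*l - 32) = 2*l^4 - 14*l^3 - 132*l^2 + 704*l + 1792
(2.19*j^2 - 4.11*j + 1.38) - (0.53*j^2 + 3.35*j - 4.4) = 1.66*j^2 - 7.46*j + 5.78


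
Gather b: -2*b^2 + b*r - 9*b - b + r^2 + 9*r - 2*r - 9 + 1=-2*b^2 + b*(r - 10) + r^2 + 7*r - 8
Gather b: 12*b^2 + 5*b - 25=12*b^2 + 5*b - 25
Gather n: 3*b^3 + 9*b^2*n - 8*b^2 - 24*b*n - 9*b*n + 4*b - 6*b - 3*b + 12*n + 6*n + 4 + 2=3*b^3 - 8*b^2 - 5*b + n*(9*b^2 - 33*b + 18) + 6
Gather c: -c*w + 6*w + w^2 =-c*w + w^2 + 6*w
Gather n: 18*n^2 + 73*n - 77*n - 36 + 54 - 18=18*n^2 - 4*n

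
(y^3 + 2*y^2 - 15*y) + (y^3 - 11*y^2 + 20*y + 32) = 2*y^3 - 9*y^2 + 5*y + 32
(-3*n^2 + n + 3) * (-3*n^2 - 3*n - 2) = 9*n^4 + 6*n^3 - 6*n^2 - 11*n - 6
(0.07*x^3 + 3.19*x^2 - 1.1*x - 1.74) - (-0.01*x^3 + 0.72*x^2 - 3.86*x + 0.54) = 0.08*x^3 + 2.47*x^2 + 2.76*x - 2.28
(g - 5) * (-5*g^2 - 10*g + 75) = -5*g^3 + 15*g^2 + 125*g - 375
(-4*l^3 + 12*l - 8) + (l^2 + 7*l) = -4*l^3 + l^2 + 19*l - 8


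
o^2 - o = o*(o - 1)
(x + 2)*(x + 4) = x^2 + 6*x + 8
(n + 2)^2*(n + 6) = n^3 + 10*n^2 + 28*n + 24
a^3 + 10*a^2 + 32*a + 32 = (a + 2)*(a + 4)^2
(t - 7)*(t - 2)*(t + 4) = t^3 - 5*t^2 - 22*t + 56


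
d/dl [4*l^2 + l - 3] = 8*l + 1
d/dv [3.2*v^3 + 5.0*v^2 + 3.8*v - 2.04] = 9.6*v^2 + 10.0*v + 3.8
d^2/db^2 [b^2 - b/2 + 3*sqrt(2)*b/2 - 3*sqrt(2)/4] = 2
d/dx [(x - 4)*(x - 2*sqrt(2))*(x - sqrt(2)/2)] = 3*x^2 - 8*x - 5*sqrt(2)*x + 2 + 10*sqrt(2)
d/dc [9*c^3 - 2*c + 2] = 27*c^2 - 2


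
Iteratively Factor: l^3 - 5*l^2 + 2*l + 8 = (l - 2)*(l^2 - 3*l - 4) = (l - 2)*(l + 1)*(l - 4)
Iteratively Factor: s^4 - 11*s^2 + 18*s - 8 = (s - 2)*(s^3 + 2*s^2 - 7*s + 4) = (s - 2)*(s - 1)*(s^2 + 3*s - 4) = (s - 2)*(s - 1)*(s + 4)*(s - 1)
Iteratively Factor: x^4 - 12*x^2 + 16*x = (x + 4)*(x^3 - 4*x^2 + 4*x) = (x - 2)*(x + 4)*(x^2 - 2*x) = (x - 2)^2*(x + 4)*(x)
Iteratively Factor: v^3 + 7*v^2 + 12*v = (v + 3)*(v^2 + 4*v) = (v + 3)*(v + 4)*(v)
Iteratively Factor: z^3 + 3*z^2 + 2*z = (z + 1)*(z^2 + 2*z) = (z + 1)*(z + 2)*(z)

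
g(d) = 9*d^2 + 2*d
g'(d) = 18*d + 2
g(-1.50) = 17.25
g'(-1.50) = -25.00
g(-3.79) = 121.70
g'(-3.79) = -66.22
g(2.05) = 41.92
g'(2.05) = 38.90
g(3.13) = 94.43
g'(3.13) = 58.34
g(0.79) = 7.20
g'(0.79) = 16.22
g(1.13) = 13.75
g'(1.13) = 22.34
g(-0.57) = 1.78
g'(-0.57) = -8.26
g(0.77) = 6.88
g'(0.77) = 15.86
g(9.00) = 747.00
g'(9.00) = 164.00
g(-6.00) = 312.00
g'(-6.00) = -106.00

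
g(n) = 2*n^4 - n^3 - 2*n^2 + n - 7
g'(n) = 8*n^3 - 3*n^2 - 4*n + 1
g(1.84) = 4.76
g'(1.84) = 33.32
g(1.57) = -2.08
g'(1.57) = 18.28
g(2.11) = 16.45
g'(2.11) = 54.36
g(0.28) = -6.89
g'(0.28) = -0.18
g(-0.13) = -7.16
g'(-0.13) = 1.45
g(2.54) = 49.50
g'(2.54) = 102.58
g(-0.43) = -7.65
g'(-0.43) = 1.53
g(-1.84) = 13.54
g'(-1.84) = -51.63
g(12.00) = 39461.00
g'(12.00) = 13345.00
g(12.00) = 39461.00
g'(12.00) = 13345.00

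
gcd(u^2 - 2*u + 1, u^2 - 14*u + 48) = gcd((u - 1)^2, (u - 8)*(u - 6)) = 1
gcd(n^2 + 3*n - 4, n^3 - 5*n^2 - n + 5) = n - 1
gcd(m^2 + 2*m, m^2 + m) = m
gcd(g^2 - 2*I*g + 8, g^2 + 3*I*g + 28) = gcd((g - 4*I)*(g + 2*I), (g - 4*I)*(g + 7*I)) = g - 4*I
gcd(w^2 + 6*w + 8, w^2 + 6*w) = 1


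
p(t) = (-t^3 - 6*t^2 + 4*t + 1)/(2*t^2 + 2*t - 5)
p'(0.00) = -0.88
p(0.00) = -0.20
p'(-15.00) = -0.52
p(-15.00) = 4.74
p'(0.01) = -0.86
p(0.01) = -0.21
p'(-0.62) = -1.94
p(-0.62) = 0.65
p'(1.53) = 3.55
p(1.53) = -3.83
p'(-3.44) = -2.81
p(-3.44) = -3.65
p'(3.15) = -0.49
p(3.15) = -3.65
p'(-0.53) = -1.74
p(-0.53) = 0.48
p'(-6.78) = -0.67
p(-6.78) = 0.13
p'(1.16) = 210197.20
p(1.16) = -356.65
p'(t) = (-4*t - 2)*(-t^3 - 6*t^2 + 4*t + 1)/(2*t^2 + 2*t - 5)^2 + (-3*t^2 - 12*t + 4)/(2*t^2 + 2*t - 5) = (-2*t^4 - 4*t^3 - 5*t^2 + 56*t - 22)/(4*t^4 + 8*t^3 - 16*t^2 - 20*t + 25)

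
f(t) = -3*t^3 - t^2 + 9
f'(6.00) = -336.00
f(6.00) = -675.00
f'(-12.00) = -1272.00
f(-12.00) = 5049.00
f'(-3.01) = -75.52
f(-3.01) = 81.75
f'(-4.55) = -177.22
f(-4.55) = 270.89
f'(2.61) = -66.53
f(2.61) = -51.15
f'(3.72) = -131.99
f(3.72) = -159.27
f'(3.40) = -110.84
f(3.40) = -120.47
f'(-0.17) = 0.08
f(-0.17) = 8.99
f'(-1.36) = -13.93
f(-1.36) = 14.70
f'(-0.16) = 0.09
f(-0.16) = 8.99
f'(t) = -9*t^2 - 2*t = t*(-9*t - 2)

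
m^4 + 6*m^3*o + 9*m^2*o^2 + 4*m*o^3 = m*(m + o)^2*(m + 4*o)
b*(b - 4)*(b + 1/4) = b^3 - 15*b^2/4 - b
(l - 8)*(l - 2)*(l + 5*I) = l^3 - 10*l^2 + 5*I*l^2 + 16*l - 50*I*l + 80*I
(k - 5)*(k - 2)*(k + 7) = k^3 - 39*k + 70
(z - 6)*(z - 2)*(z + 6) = z^3 - 2*z^2 - 36*z + 72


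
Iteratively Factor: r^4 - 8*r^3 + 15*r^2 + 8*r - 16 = (r - 1)*(r^3 - 7*r^2 + 8*r + 16) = (r - 1)*(r + 1)*(r^2 - 8*r + 16) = (r - 4)*(r - 1)*(r + 1)*(r - 4)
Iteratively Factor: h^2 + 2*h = (h + 2)*(h)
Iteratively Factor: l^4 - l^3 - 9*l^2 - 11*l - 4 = (l - 4)*(l^3 + 3*l^2 + 3*l + 1) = (l - 4)*(l + 1)*(l^2 + 2*l + 1) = (l - 4)*(l + 1)^2*(l + 1)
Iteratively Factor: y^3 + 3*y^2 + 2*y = (y + 1)*(y^2 + 2*y) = y*(y + 1)*(y + 2)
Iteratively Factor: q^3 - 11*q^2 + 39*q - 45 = (q - 3)*(q^2 - 8*q + 15) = (q - 3)^2*(q - 5)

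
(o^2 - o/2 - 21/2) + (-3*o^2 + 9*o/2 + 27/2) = -2*o^2 + 4*o + 3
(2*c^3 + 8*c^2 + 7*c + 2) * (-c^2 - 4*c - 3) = -2*c^5 - 16*c^4 - 45*c^3 - 54*c^2 - 29*c - 6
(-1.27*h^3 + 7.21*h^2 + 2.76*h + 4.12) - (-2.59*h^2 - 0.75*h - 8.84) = -1.27*h^3 + 9.8*h^2 + 3.51*h + 12.96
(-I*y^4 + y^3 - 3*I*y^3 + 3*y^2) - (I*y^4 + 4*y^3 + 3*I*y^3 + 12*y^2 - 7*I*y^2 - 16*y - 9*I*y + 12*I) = -2*I*y^4 - 3*y^3 - 6*I*y^3 - 9*y^2 + 7*I*y^2 + 16*y + 9*I*y - 12*I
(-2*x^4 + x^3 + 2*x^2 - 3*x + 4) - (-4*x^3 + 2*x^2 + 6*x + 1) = -2*x^4 + 5*x^3 - 9*x + 3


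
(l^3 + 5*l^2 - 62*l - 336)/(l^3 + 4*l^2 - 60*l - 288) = (l + 7)/(l + 6)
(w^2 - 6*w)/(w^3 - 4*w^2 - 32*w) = (6 - w)/(-w^2 + 4*w + 32)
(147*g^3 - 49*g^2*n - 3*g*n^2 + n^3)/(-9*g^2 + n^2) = (-49*g^2 + n^2)/(3*g + n)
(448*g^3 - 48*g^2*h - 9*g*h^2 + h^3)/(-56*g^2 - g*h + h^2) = -8*g + h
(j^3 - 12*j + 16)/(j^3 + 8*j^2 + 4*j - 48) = (j - 2)/(j + 6)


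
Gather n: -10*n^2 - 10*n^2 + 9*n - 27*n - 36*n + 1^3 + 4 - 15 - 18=-20*n^2 - 54*n - 28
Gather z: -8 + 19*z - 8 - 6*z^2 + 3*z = -6*z^2 + 22*z - 16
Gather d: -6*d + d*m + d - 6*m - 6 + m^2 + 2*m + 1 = d*(m - 5) + m^2 - 4*m - 5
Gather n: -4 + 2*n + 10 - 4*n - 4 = 2 - 2*n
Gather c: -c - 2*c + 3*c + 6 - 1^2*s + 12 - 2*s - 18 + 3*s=0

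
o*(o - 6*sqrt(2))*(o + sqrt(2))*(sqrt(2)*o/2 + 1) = sqrt(2)*o^4/2 - 4*o^3 - 11*sqrt(2)*o^2 - 12*o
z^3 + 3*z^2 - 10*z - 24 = (z - 3)*(z + 2)*(z + 4)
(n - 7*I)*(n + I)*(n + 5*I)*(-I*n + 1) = -I*n^4 - 38*I*n^2 + 72*n + 35*I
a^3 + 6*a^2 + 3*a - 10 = (a - 1)*(a + 2)*(a + 5)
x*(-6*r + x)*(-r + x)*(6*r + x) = 36*r^3*x - 36*r^2*x^2 - r*x^3 + x^4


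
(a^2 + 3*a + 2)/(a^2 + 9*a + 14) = (a + 1)/(a + 7)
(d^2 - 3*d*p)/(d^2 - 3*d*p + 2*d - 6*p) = d/(d + 2)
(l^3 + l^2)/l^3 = (l + 1)/l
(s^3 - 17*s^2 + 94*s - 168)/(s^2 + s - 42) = (s^2 - 11*s + 28)/(s + 7)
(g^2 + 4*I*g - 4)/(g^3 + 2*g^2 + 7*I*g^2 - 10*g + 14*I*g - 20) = (g + 2*I)/(g^2 + g*(2 + 5*I) + 10*I)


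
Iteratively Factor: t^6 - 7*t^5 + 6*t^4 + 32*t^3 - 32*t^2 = (t + 2)*(t^5 - 9*t^4 + 24*t^3 - 16*t^2) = (t - 4)*(t + 2)*(t^4 - 5*t^3 + 4*t^2) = (t - 4)^2*(t + 2)*(t^3 - t^2) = t*(t - 4)^2*(t + 2)*(t^2 - t) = t*(t - 4)^2*(t - 1)*(t + 2)*(t)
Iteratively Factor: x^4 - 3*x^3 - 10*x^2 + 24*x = (x - 4)*(x^3 + x^2 - 6*x) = (x - 4)*(x - 2)*(x^2 + 3*x) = (x - 4)*(x - 2)*(x + 3)*(x)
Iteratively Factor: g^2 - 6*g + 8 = (g - 4)*(g - 2)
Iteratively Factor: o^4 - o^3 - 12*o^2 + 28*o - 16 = (o + 4)*(o^3 - 5*o^2 + 8*o - 4) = (o - 2)*(o + 4)*(o^2 - 3*o + 2) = (o - 2)*(o - 1)*(o + 4)*(o - 2)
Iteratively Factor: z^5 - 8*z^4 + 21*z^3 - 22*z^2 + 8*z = (z - 1)*(z^4 - 7*z^3 + 14*z^2 - 8*z) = z*(z - 1)*(z^3 - 7*z^2 + 14*z - 8) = z*(z - 4)*(z - 1)*(z^2 - 3*z + 2) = z*(z - 4)*(z - 1)^2*(z - 2)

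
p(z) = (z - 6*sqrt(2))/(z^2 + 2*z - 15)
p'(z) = (-2*z - 2)*(z - 6*sqrt(2))/(z^2 + 2*z - 15)^2 + 1/(z^2 + 2*z - 15) = (z^2 + 2*z - 2*(z + 1)*(z - 6*sqrt(2)) - 15)/(z^2 + 2*z - 15)^2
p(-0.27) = 0.57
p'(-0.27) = -0.01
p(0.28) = 0.57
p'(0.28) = 0.03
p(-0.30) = 0.57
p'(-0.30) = -0.01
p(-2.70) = 0.85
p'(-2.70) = -0.30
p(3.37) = -1.65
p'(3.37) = 4.98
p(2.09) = 0.99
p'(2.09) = 0.79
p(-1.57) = 0.64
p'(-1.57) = -0.11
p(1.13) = 0.64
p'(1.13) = 0.15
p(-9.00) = -0.36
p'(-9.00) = -0.10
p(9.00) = 0.01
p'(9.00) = 0.01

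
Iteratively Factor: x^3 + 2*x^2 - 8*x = (x - 2)*(x^2 + 4*x) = (x - 2)*(x + 4)*(x)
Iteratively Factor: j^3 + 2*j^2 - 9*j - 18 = (j + 3)*(j^2 - j - 6) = (j + 2)*(j + 3)*(j - 3)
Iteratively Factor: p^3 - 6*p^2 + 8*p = (p)*(p^2 - 6*p + 8) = p*(p - 4)*(p - 2)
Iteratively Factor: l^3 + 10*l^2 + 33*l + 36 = (l + 3)*(l^2 + 7*l + 12) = (l + 3)^2*(l + 4)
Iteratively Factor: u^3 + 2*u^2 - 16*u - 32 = (u + 4)*(u^2 - 2*u - 8) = (u + 2)*(u + 4)*(u - 4)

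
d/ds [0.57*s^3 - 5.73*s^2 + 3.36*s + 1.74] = 1.71*s^2 - 11.46*s + 3.36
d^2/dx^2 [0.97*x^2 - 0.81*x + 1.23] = 1.94000000000000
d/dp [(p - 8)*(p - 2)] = 2*p - 10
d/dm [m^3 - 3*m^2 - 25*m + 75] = 3*m^2 - 6*m - 25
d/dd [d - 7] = 1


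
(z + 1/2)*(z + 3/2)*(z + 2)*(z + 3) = z^4 + 7*z^3 + 67*z^2/4 + 63*z/4 + 9/2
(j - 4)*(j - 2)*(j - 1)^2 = j^4 - 8*j^3 + 21*j^2 - 22*j + 8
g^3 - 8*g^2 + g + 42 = (g - 7)*(g - 3)*(g + 2)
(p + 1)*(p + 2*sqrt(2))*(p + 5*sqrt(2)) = p^3 + p^2 + 7*sqrt(2)*p^2 + 7*sqrt(2)*p + 20*p + 20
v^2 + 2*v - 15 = (v - 3)*(v + 5)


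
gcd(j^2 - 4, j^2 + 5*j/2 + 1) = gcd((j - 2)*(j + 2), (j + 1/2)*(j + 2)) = j + 2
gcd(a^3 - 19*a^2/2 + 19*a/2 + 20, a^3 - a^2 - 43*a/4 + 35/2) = a - 5/2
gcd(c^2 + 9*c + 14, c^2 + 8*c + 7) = c + 7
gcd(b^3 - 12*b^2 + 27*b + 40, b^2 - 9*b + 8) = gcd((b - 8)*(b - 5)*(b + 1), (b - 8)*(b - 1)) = b - 8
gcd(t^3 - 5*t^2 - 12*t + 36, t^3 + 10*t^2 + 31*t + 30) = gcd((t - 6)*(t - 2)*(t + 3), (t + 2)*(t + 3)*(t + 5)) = t + 3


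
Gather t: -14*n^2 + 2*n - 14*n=-14*n^2 - 12*n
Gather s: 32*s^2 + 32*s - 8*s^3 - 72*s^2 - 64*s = -8*s^3 - 40*s^2 - 32*s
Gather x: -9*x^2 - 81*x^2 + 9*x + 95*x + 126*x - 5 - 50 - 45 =-90*x^2 + 230*x - 100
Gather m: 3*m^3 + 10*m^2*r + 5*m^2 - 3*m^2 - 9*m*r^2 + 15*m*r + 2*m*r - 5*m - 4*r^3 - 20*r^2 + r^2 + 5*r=3*m^3 + m^2*(10*r + 2) + m*(-9*r^2 + 17*r - 5) - 4*r^3 - 19*r^2 + 5*r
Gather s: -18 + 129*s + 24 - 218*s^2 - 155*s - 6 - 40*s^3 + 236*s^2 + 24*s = -40*s^3 + 18*s^2 - 2*s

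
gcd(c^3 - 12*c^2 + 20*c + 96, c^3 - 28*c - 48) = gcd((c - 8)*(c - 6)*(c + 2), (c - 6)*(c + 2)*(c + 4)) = c^2 - 4*c - 12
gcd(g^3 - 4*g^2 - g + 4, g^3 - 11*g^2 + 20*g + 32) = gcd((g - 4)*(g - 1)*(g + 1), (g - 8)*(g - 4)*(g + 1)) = g^2 - 3*g - 4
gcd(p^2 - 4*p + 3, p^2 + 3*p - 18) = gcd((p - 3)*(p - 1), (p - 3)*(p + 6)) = p - 3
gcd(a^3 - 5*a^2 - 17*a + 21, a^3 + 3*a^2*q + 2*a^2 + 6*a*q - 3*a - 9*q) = a^2 + 2*a - 3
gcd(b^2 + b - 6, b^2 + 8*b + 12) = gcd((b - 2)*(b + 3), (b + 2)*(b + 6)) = 1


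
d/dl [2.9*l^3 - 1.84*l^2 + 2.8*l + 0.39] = 8.7*l^2 - 3.68*l + 2.8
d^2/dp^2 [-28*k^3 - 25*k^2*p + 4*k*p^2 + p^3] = 8*k + 6*p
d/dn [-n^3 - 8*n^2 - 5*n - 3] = -3*n^2 - 16*n - 5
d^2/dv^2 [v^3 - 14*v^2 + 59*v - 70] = 6*v - 28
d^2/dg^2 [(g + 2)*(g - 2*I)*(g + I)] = 6*g + 4 - 2*I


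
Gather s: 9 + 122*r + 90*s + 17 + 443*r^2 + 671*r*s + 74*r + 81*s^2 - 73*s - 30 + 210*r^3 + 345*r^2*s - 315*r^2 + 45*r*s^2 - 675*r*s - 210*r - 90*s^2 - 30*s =210*r^3 + 128*r^2 - 14*r + s^2*(45*r - 9) + s*(345*r^2 - 4*r - 13) - 4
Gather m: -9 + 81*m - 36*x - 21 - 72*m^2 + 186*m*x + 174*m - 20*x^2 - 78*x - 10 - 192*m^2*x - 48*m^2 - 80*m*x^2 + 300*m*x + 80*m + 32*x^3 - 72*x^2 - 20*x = m^2*(-192*x - 120) + m*(-80*x^2 + 486*x + 335) + 32*x^3 - 92*x^2 - 134*x - 40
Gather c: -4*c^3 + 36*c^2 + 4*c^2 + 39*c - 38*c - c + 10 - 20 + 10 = -4*c^3 + 40*c^2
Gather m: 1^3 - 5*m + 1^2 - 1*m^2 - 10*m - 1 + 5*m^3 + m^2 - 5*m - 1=5*m^3 - 20*m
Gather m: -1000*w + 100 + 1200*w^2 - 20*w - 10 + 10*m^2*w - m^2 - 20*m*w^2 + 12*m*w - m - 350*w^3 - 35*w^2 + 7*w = m^2*(10*w - 1) + m*(-20*w^2 + 12*w - 1) - 350*w^3 + 1165*w^2 - 1013*w + 90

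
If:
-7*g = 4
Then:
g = -4/7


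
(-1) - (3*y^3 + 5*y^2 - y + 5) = -3*y^3 - 5*y^2 + y - 6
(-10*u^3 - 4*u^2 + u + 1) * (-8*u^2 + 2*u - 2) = 80*u^5 + 12*u^4 + 4*u^3 + 2*u^2 - 2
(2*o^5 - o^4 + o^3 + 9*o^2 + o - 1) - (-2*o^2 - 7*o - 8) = 2*o^5 - o^4 + o^3 + 11*o^2 + 8*o + 7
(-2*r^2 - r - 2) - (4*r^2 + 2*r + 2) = -6*r^2 - 3*r - 4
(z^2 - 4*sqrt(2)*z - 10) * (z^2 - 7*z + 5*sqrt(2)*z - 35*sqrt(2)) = z^4 - 7*z^3 + sqrt(2)*z^3 - 50*z^2 - 7*sqrt(2)*z^2 - 50*sqrt(2)*z + 350*z + 350*sqrt(2)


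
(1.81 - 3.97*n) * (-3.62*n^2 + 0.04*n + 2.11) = 14.3714*n^3 - 6.711*n^2 - 8.3043*n + 3.8191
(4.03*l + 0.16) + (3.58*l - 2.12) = 7.61*l - 1.96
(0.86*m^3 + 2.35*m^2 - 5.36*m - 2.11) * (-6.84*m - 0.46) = -5.8824*m^4 - 16.4696*m^3 + 35.5814*m^2 + 16.898*m + 0.9706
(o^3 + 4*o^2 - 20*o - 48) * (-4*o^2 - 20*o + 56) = -4*o^5 - 36*o^4 + 56*o^3 + 816*o^2 - 160*o - 2688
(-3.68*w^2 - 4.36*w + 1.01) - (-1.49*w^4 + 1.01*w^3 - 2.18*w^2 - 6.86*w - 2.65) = 1.49*w^4 - 1.01*w^3 - 1.5*w^2 + 2.5*w + 3.66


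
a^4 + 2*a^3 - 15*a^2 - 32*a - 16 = (a - 4)*(a + 1)^2*(a + 4)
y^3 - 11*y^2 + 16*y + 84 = (y - 7)*(y - 6)*(y + 2)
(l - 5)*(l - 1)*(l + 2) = l^3 - 4*l^2 - 7*l + 10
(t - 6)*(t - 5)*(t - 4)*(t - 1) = t^4 - 16*t^3 + 89*t^2 - 194*t + 120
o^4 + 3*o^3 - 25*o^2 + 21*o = o*(o - 3)*(o - 1)*(o + 7)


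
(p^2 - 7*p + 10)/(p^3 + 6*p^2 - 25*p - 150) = (p - 2)/(p^2 + 11*p + 30)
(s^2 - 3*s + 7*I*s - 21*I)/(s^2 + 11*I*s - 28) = (s - 3)/(s + 4*I)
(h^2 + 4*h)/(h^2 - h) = (h + 4)/(h - 1)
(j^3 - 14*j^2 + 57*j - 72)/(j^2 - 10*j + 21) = (j^2 - 11*j + 24)/(j - 7)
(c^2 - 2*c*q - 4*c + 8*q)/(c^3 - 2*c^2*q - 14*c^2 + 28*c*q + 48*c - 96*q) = (c - 4)/(c^2 - 14*c + 48)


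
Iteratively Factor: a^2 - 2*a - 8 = (a + 2)*(a - 4)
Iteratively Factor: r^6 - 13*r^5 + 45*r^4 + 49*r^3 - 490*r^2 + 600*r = (r - 5)*(r^5 - 8*r^4 + 5*r^3 + 74*r^2 - 120*r) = r*(r - 5)*(r^4 - 8*r^3 + 5*r^2 + 74*r - 120) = r*(r - 5)^2*(r^3 - 3*r^2 - 10*r + 24) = r*(r - 5)^2*(r + 3)*(r^2 - 6*r + 8) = r*(r - 5)^2*(r - 4)*(r + 3)*(r - 2)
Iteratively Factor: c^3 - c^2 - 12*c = (c + 3)*(c^2 - 4*c) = c*(c + 3)*(c - 4)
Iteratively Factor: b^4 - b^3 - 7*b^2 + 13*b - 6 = (b + 3)*(b^3 - 4*b^2 + 5*b - 2) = (b - 1)*(b + 3)*(b^2 - 3*b + 2) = (b - 2)*(b - 1)*(b + 3)*(b - 1)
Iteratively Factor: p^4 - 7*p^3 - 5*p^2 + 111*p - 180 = (p - 3)*(p^3 - 4*p^2 - 17*p + 60) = (p - 5)*(p - 3)*(p^2 + p - 12) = (p - 5)*(p - 3)*(p + 4)*(p - 3)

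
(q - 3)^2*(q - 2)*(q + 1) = q^4 - 7*q^3 + 13*q^2 + 3*q - 18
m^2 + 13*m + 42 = (m + 6)*(m + 7)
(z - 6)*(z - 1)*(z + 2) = z^3 - 5*z^2 - 8*z + 12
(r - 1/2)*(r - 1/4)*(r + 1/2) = r^3 - r^2/4 - r/4 + 1/16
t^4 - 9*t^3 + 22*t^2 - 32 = (t - 4)^2*(t - 2)*(t + 1)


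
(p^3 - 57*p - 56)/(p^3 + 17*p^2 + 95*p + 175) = (p^2 - 7*p - 8)/(p^2 + 10*p + 25)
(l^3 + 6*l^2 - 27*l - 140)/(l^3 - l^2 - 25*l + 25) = (l^2 + 11*l + 28)/(l^2 + 4*l - 5)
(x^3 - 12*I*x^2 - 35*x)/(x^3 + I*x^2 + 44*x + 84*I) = x*(x - 5*I)/(x^2 + 8*I*x - 12)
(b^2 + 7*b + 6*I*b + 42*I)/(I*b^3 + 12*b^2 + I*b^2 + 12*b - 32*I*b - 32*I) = (-I*b^2 + b*(6 - 7*I) + 42)/(b^3 + b^2*(1 - 12*I) + b*(-32 - 12*I) - 32)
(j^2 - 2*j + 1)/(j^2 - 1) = (j - 1)/(j + 1)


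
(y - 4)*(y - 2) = y^2 - 6*y + 8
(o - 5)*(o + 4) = o^2 - o - 20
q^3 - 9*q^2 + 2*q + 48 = (q - 8)*(q - 3)*(q + 2)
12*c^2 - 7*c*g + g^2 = (-4*c + g)*(-3*c + g)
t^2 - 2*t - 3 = (t - 3)*(t + 1)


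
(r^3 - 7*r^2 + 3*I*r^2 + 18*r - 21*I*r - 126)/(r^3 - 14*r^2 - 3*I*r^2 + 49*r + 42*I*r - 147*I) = (r + 6*I)/(r - 7)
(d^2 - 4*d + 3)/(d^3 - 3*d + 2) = (d - 3)/(d^2 + d - 2)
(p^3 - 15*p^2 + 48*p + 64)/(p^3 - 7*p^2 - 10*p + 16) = (p^2 - 7*p - 8)/(p^2 + p - 2)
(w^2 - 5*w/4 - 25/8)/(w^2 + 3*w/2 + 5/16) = 2*(2*w - 5)/(4*w + 1)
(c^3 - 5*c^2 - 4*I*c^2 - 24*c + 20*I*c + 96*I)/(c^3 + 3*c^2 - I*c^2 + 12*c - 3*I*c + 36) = (c - 8)/(c + 3*I)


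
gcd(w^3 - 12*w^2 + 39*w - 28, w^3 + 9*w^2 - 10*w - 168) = w - 4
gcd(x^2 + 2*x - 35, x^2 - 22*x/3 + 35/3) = x - 5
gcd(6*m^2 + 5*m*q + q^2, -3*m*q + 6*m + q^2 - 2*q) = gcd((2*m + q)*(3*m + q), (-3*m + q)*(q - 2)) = 1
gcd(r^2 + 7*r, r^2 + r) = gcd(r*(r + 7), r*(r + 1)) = r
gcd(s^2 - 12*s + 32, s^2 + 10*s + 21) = 1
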